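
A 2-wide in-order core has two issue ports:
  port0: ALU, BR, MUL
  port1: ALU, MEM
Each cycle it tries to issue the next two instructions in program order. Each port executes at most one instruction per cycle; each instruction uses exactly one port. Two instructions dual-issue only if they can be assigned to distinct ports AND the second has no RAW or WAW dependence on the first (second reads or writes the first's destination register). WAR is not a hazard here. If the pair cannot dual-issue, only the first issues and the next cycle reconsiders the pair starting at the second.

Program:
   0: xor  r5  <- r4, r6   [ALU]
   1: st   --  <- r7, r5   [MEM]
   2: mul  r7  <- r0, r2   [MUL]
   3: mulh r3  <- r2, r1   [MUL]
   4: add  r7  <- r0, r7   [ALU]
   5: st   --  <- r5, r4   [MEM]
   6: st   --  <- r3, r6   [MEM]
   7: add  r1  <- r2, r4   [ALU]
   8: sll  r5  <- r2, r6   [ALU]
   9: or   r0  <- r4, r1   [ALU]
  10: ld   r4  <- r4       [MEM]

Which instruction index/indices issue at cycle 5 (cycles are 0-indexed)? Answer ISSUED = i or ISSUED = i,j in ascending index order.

ISSUED = 8,9

  cy0 -> i0 (xor.ALU) RAW r5
  cy1 -> i1+i2 (st.MEM mul.MUL) 2-wide
  cy2 -> i3+i4 (mulh.MUL add.ALU) 2-wide
  cy3 -> i5 (st.MEM) no-port MEM/MEM
  cy4 -> i6+i7 (st.MEM add.ALU) 2-wide
  cy5 -> i8+i9 (sll.ALU or.ALU) 2-wide
  cy6 -> i10 (ld.MEM) tail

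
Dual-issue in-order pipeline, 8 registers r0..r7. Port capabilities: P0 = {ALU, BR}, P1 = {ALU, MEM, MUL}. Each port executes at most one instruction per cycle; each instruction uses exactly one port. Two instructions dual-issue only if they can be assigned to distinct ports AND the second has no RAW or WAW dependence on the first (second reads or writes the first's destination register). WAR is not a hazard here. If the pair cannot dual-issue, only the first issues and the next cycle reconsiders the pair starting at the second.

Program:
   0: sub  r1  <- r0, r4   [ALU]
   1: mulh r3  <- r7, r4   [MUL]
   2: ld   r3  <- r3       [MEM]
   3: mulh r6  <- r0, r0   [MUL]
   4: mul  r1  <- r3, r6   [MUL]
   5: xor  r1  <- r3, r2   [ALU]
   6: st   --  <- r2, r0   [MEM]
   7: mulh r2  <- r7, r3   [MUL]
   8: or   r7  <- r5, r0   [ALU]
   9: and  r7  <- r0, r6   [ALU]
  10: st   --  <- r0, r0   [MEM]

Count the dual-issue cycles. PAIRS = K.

  cy0 -> i0,i1 (sub.ALU;mulh.MUL) dual
  cy1 -> i2 (ld.MEM) no-port MEM/MUL
  cy2 -> i3 (mulh.MUL) no-port MUL/MUL
  cy3 -> i4 (mul.MUL) WAW r1
  cy4 -> i5,i6 (xor.ALU;st.MEM) dual
  cy5 -> i7,i8 (mulh.MUL;or.ALU) dual
  cy6 -> i9,i10 (and.ALU;st.MEM) dual

PAIRS = 4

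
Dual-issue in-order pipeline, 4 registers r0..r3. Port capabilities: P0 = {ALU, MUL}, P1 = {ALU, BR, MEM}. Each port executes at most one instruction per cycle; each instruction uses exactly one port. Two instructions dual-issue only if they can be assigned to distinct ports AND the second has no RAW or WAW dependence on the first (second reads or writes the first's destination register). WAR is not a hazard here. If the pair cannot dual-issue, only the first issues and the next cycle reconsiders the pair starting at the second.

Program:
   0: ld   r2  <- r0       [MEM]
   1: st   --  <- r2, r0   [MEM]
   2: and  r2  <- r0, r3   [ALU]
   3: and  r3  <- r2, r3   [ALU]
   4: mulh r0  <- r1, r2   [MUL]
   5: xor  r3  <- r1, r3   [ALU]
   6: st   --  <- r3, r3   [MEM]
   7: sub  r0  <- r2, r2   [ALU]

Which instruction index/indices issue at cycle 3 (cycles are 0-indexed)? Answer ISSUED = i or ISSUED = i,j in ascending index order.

ISSUED = 5

0. ld @i0  | no-port MEM/MEM
1. st+and @i1+i2  | pair
2. and+mulh @i3+i4  | pair
3. xor @i5  | RAW r3
4. st+sub @i6+i7  | pair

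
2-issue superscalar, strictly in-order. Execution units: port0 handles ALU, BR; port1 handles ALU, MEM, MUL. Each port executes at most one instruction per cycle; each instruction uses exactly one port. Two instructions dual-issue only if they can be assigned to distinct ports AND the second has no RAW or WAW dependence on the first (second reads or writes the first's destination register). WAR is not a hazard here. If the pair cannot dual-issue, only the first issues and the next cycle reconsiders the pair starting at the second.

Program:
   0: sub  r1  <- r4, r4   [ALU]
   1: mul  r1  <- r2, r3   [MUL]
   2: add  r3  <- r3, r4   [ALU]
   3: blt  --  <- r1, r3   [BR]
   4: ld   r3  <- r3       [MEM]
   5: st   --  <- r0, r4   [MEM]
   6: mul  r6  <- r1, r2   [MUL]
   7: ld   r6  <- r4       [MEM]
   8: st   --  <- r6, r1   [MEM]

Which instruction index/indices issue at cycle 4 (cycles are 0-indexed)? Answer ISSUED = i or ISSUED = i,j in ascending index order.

ISSUED = 6

t=0 i0:sub ; WAW r1
t=1 i1/i2:mul/add ; dual
t=2 i3/i4:blt/ld ; dual
t=3 i5:st ; no-port MEM/MUL
t=4 i6:mul ; no-port MUL/MEM
t=5 i7:ld ; no-port MEM/MEM
t=6 i8:st ; tail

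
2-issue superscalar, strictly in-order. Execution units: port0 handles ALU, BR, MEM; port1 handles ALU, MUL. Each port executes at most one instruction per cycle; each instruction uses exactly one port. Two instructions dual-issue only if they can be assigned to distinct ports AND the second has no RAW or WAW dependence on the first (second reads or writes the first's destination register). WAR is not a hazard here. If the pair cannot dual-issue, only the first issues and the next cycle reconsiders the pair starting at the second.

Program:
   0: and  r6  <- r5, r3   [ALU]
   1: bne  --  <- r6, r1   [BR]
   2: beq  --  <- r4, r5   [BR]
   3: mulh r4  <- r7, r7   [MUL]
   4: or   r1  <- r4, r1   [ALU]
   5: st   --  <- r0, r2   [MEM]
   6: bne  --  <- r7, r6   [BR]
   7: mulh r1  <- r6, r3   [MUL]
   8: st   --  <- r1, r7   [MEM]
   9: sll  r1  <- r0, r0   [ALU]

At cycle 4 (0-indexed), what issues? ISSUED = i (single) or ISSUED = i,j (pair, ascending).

  cy0 -> i0 (and) RAW r6
  cy1 -> i1 (bne) no-port BR/BR
  cy2 -> i2,i3 (beq+mulh) pair
  cy3 -> i4,i5 (or+st) pair
  cy4 -> i6,i7 (bne+mulh) pair
  cy5 -> i8,i9 (st+sll) pair

ISSUED = 6,7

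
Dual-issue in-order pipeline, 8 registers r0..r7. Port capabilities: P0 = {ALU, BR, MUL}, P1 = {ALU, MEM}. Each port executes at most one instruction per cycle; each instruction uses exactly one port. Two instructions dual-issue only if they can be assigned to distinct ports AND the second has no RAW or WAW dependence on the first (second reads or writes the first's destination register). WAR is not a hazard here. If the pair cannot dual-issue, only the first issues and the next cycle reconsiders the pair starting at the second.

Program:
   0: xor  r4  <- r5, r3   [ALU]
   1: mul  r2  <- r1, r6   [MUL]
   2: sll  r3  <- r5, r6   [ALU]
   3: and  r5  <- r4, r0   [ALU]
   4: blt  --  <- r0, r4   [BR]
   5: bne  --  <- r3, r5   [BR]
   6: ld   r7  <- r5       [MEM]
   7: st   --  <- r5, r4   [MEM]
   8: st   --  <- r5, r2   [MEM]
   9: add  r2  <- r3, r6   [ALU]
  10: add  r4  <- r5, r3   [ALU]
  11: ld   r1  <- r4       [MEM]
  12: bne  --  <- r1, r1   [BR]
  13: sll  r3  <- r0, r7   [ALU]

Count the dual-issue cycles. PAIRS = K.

t=0 i0/i1:xor mul ; dual
t=1 i2/i3:sll and ; dual
t=2 i4:blt ; no-port BR/BR
t=3 i5/i6:bne ld ; dual
t=4 i7:st ; no-port MEM/MEM
t=5 i8/i9:st add ; dual
t=6 i10:add ; RAW r4
t=7 i11:ld ; RAW r1
t=8 i12/i13:bne sll ; dual

PAIRS = 5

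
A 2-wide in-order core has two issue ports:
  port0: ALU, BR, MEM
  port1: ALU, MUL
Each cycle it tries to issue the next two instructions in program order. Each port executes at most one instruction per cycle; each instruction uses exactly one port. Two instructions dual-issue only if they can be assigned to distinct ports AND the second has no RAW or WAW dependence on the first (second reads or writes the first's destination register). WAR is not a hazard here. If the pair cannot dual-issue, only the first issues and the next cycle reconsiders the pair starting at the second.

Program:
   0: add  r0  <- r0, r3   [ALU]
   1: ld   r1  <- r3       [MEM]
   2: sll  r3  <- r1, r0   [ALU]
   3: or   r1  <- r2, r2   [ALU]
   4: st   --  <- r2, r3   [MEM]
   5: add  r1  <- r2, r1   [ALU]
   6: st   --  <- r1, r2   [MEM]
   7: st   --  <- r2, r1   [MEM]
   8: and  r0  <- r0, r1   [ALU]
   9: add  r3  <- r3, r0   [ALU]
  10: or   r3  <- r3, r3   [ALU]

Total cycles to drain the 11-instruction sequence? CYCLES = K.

CYCLES = 7

t=0 i0/i1:add.ALU/ld.MEM ; dual
t=1 i2/i3:sll.ALU/or.ALU ; dual
t=2 i4/i5:st.MEM/add.ALU ; dual
t=3 i6:st.MEM ; no-port MEM/MEM
t=4 i7/i8:st.MEM/and.ALU ; dual
t=5 i9:add.ALU ; RAW+WAW r3
t=6 i10:or.ALU ; tail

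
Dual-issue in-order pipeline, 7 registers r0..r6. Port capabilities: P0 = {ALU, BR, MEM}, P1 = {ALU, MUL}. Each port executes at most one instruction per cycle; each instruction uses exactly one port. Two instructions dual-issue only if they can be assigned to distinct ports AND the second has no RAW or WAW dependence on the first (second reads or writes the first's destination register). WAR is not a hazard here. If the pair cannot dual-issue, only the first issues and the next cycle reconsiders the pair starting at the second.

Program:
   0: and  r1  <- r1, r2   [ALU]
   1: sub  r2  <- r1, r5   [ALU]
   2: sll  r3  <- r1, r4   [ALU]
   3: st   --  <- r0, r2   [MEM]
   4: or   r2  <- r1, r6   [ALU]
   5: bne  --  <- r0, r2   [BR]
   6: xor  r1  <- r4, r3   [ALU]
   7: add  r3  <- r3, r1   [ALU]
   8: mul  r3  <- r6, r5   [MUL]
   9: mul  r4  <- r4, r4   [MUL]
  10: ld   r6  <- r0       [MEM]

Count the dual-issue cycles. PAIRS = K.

PAIRS = 4

c0: i0 and.ALU  RAW r1
c1: i1/i2 sub.ALU;sll.ALU  2-wide
c2: i3/i4 st.MEM;or.ALU  2-wide
c3: i5/i6 bne.BR;xor.ALU  2-wide
c4: i7 add.ALU  WAW r3
c5: i8 mul.MUL  no-port MUL/MUL
c6: i9/i10 mul.MUL;ld.MEM  2-wide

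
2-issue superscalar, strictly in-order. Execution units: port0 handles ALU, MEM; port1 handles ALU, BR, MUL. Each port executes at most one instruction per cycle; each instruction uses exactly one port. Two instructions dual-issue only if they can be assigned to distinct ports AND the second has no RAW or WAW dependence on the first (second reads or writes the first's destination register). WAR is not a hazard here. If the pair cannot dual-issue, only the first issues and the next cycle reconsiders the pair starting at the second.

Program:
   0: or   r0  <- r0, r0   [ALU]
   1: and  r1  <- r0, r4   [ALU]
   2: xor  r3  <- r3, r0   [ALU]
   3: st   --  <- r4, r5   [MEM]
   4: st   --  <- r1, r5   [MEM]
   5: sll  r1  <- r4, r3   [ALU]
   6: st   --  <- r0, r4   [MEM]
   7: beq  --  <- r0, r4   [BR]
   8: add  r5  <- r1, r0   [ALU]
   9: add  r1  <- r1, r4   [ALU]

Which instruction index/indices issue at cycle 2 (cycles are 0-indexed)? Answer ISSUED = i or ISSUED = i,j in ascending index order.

ISSUED = 3

  cy0 -> i0 (or) RAW r0
  cy1 -> i1+i2 (and;xor) 2-wide
  cy2 -> i3 (st) no-port MEM/MEM
  cy3 -> i4+i5 (st;sll) 2-wide
  cy4 -> i6+i7 (st;beq) 2-wide
  cy5 -> i8+i9 (add;add) 2-wide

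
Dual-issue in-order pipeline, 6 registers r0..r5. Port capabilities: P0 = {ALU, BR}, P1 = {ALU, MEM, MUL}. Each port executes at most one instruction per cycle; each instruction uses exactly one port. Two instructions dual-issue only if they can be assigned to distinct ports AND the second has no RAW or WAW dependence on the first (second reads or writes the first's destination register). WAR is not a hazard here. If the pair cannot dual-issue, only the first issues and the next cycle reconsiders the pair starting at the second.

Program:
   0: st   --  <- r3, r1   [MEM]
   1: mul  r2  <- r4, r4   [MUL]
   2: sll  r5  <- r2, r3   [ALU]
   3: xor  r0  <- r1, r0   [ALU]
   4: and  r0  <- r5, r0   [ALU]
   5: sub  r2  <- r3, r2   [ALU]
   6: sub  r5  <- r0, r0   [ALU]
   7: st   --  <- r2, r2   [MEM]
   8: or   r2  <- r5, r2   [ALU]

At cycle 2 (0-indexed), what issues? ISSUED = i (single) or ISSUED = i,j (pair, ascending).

ISSUED = 2,3

[0] i0  st.MEM  -- no-port MEM/MUL
[1] i1  mul.MUL  -- RAW r2
[2] i2,i3  sll.ALU xor.ALU  -- 2-wide
[3] i4,i5  and.ALU sub.ALU  -- 2-wide
[4] i6,i7  sub.ALU st.MEM  -- 2-wide
[5] i8  or.ALU  -- tail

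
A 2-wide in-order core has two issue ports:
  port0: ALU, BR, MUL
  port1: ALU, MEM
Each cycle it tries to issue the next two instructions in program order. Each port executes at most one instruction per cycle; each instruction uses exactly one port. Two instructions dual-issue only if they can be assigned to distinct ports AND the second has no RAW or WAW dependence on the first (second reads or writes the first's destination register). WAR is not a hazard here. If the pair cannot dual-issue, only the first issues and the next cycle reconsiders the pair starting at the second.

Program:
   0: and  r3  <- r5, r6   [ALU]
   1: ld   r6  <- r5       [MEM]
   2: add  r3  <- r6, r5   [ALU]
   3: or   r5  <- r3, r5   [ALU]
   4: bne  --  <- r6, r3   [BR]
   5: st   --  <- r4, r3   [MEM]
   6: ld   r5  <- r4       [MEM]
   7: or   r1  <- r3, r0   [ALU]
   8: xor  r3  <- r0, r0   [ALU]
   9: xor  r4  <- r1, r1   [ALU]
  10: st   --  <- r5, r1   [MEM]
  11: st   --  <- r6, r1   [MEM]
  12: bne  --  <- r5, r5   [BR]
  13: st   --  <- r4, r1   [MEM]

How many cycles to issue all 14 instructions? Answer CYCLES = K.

CYCLES = 9

c0: i0/i1 and.ALU/ld.MEM  dual
c1: i2 add.ALU  RAW r3
c2: i3/i4 or.ALU/bne.BR  dual
c3: i5 st.MEM  no-port MEM/MEM
c4: i6/i7 ld.MEM/or.ALU  dual
c5: i8/i9 xor.ALU/xor.ALU  dual
c6: i10 st.MEM  no-port MEM/MEM
c7: i11/i12 st.MEM/bne.BR  dual
c8: i13 st.MEM  tail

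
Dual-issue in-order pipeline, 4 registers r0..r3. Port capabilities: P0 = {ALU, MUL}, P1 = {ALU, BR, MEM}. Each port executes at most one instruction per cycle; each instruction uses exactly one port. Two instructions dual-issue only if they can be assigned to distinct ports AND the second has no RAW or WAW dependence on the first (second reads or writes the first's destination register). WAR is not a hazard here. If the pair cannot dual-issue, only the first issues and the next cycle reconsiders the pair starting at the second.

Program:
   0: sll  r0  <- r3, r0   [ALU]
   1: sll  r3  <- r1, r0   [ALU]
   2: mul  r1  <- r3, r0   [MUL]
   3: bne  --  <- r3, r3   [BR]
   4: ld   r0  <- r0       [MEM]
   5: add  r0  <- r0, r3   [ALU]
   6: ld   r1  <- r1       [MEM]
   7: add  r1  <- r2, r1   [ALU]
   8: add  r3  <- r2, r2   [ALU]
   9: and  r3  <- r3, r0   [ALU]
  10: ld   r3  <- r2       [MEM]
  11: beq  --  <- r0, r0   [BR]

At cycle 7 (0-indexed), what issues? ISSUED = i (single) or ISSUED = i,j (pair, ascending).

ISSUED = 10

0. sll @i0  | RAW r0
1. sll @i1  | RAW r3
2. mul bne @i2&i3  | 2-wide
3. ld @i4  | RAW+WAW r0
4. add ld @i5&i6  | 2-wide
5. add add @i7&i8  | 2-wide
6. and @i9  | WAW r3
7. ld @i10  | no-port MEM/BR
8. beq @i11  | tail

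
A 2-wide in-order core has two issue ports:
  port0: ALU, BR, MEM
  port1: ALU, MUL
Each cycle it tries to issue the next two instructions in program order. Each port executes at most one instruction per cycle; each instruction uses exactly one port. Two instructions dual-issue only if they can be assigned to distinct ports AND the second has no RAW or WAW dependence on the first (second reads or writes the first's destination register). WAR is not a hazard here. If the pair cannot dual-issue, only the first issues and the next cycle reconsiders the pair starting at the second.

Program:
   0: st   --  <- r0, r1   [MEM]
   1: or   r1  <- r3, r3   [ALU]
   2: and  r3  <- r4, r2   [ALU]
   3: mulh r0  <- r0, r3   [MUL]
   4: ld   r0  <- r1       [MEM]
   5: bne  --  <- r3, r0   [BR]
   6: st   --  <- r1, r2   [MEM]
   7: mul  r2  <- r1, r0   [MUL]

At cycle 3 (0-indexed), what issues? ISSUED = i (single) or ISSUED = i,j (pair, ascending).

[0] i0&i1  st.MEM/or.ALU  -- pair
[1] i2  and.ALU  -- RAW r3
[2] i3  mulh.MUL  -- WAW r0
[3] i4  ld.MEM  -- no-port MEM/BR
[4] i5  bne.BR  -- no-port BR/MEM
[5] i6&i7  st.MEM/mul.MUL  -- pair

ISSUED = 4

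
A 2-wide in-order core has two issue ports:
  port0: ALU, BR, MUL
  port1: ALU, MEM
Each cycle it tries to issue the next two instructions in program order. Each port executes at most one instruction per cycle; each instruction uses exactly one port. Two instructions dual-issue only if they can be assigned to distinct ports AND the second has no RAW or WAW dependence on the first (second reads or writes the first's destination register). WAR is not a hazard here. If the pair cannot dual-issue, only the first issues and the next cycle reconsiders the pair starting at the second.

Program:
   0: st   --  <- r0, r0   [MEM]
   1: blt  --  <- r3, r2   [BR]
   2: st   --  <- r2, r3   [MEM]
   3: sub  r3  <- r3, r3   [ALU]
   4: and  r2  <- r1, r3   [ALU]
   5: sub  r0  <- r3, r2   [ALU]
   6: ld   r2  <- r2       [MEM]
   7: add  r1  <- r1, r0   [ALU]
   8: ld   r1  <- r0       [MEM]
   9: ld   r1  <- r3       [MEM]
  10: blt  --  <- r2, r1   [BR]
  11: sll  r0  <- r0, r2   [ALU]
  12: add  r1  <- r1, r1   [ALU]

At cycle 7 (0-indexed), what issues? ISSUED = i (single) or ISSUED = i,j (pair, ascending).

ISSUED = 10,11

c0: i0/i1 st.MEM;blt.BR  2-wide
c1: i2/i3 st.MEM;sub.ALU  2-wide
c2: i4 and.ALU  RAW r2
c3: i5/i6 sub.ALU;ld.MEM  2-wide
c4: i7 add.ALU  WAW r1
c5: i8 ld.MEM  no-port MEM/MEM
c6: i9 ld.MEM  RAW r1
c7: i10/i11 blt.BR;sll.ALU  2-wide
c8: i12 add.ALU  tail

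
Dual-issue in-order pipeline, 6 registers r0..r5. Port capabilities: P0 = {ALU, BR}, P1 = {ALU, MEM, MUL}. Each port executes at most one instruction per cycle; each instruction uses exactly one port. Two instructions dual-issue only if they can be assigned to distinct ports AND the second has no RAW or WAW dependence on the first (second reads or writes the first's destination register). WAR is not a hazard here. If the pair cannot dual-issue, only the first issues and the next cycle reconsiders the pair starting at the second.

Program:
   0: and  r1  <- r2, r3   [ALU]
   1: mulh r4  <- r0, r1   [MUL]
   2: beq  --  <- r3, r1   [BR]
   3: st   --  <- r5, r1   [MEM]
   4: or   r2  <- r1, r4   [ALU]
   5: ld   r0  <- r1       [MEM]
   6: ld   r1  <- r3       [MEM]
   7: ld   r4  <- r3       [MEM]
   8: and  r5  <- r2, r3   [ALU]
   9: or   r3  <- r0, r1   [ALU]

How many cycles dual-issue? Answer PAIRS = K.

  cy0 -> i0 (and) RAW r1
  cy1 -> i1/i2 (mulh beq) pair
  cy2 -> i3/i4 (st or) pair
  cy3 -> i5 (ld) no-port MEM/MEM
  cy4 -> i6 (ld) no-port MEM/MEM
  cy5 -> i7/i8 (ld and) pair
  cy6 -> i9 (or) tail

PAIRS = 3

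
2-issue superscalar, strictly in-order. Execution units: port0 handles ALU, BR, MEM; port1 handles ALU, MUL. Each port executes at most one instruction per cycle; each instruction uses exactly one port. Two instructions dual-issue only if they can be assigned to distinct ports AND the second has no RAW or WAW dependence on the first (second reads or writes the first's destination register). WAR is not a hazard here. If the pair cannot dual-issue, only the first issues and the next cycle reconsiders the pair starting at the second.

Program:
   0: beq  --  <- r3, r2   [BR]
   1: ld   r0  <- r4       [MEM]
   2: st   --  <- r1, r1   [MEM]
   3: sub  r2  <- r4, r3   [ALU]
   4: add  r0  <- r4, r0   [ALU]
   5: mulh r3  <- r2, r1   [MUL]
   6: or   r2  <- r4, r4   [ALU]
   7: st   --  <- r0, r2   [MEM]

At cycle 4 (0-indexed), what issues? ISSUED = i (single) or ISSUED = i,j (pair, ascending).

c0: i0 beq  no-port BR/MEM
c1: i1 ld  no-port MEM/MEM
c2: i2+i3 st+sub  dual
c3: i4+i5 add+mulh  dual
c4: i6 or  RAW r2
c5: i7 st  tail

ISSUED = 6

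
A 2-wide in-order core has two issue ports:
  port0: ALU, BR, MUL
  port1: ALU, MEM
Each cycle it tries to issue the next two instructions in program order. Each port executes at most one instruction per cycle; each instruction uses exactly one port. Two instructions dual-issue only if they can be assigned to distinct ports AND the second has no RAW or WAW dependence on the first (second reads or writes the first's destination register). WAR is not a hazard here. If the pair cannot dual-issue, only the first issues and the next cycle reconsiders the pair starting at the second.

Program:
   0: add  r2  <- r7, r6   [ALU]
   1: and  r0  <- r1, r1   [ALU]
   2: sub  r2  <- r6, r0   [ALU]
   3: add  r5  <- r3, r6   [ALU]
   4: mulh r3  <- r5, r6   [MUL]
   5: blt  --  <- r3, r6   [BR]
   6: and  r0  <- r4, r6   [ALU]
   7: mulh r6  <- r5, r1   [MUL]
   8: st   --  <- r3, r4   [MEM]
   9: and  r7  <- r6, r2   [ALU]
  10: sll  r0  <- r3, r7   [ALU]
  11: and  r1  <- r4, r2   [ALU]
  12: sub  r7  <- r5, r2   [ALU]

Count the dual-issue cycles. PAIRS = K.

#0 head=0: add+and i0+i1 2-wide
#1 head=2: sub+add i2+i3 2-wide
#2 head=4: mulh i4 no-port MUL/BR
#3 head=5: blt+and i5+i6 2-wide
#4 head=7: mulh+st i7+i8 2-wide
#5 head=9: and i9 RAW r7
#6 head=10: sll+and i10+i11 2-wide
#7 head=12: sub i12 tail

PAIRS = 5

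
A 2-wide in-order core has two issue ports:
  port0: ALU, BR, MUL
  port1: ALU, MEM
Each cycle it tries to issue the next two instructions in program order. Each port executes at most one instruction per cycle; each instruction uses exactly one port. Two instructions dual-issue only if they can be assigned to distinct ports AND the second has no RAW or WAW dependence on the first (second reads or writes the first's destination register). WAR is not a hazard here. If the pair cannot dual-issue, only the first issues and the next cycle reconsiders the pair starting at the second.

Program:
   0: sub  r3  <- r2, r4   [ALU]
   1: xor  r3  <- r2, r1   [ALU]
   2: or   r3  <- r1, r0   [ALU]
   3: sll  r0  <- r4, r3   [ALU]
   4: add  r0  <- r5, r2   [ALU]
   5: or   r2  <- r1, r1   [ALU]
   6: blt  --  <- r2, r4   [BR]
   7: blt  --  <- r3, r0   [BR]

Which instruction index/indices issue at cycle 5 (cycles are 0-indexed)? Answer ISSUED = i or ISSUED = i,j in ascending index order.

t=0 i0:sub ; WAW r3
t=1 i1:xor ; WAW r3
t=2 i2:or ; RAW r3
t=3 i3:sll ; WAW r0
t=4 i4,i5:add+or ; 2-wide
t=5 i6:blt ; no-port BR/BR
t=6 i7:blt ; tail

ISSUED = 6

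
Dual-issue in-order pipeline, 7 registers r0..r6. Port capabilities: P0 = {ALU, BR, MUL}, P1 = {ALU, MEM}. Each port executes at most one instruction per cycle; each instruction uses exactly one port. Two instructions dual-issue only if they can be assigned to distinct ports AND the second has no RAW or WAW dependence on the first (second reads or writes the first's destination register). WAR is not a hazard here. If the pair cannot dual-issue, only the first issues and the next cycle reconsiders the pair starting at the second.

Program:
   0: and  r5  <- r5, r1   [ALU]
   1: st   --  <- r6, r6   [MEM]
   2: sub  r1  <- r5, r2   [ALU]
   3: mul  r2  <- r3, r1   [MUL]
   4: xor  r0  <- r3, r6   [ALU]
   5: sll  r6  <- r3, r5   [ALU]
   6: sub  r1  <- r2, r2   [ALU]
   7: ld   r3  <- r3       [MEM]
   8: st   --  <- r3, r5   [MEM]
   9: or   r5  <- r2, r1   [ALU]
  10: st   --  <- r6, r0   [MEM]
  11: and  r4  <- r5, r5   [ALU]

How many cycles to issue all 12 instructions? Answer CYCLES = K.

[0] i0,i1  and.ALU/st.MEM  -- 2-wide
[1] i2  sub.ALU  -- RAW r1
[2] i3,i4  mul.MUL/xor.ALU  -- 2-wide
[3] i5,i6  sll.ALU/sub.ALU  -- 2-wide
[4] i7  ld.MEM  -- no-port MEM/MEM
[5] i8,i9  st.MEM/or.ALU  -- 2-wide
[6] i10,i11  st.MEM/and.ALU  -- 2-wide

CYCLES = 7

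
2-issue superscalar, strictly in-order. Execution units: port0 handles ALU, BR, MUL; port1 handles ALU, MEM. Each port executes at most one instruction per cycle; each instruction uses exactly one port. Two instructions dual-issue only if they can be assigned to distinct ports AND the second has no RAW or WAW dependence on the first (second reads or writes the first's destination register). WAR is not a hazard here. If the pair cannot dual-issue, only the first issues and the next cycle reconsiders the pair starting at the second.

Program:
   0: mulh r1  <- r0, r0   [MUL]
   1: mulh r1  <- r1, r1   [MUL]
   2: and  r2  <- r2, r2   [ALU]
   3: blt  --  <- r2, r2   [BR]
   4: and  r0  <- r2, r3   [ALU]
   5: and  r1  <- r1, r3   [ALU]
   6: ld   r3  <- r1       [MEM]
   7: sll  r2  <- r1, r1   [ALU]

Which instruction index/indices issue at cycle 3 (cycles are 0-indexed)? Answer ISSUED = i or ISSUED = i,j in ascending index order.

0. mulh.MUL @i0  | no-port MUL/MUL
1. mulh.MUL/and.ALU @i1+i2  | 2-wide
2. blt.BR/and.ALU @i3+i4  | 2-wide
3. and.ALU @i5  | RAW r1
4. ld.MEM/sll.ALU @i6+i7  | 2-wide

ISSUED = 5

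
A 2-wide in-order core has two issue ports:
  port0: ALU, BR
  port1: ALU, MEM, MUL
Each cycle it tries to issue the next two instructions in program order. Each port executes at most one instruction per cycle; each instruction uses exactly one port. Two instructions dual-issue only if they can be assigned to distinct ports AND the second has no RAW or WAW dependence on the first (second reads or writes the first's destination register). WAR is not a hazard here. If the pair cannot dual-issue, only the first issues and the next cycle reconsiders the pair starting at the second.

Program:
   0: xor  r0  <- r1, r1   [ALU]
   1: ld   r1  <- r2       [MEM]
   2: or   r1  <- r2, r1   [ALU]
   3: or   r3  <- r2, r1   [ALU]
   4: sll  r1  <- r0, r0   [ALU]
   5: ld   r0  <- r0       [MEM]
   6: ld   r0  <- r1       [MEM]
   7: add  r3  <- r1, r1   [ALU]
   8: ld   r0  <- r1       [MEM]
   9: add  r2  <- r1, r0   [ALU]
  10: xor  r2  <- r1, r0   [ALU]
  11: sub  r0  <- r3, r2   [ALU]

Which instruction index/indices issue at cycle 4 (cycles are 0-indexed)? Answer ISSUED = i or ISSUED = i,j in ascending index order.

t=0 i0&i1:xor.ALU ld.MEM ; dual
t=1 i2:or.ALU ; RAW r1
t=2 i3&i4:or.ALU sll.ALU ; dual
t=3 i5:ld.MEM ; no-port MEM/MEM
t=4 i6&i7:ld.MEM add.ALU ; dual
t=5 i8:ld.MEM ; RAW r0
t=6 i9:add.ALU ; WAW r2
t=7 i10:xor.ALU ; RAW r2
t=8 i11:sub.ALU ; tail

ISSUED = 6,7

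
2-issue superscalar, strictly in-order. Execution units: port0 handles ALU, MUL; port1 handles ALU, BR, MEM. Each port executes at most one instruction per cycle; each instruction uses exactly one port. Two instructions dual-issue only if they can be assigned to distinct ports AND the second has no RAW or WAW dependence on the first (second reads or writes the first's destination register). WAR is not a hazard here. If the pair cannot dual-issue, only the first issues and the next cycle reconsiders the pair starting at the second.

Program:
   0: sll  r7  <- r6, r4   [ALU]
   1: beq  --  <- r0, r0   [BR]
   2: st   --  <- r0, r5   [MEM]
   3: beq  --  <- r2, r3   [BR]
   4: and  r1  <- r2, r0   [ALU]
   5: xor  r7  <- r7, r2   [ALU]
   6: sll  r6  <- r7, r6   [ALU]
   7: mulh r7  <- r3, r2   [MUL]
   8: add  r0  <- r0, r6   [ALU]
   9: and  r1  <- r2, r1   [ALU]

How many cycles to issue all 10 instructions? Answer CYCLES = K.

CYCLES = 6

t=0 i0,i1:sll.ALU beq.BR ; dual
t=1 i2:st.MEM ; no-port MEM/BR
t=2 i3,i4:beq.BR and.ALU ; dual
t=3 i5:xor.ALU ; RAW r7
t=4 i6,i7:sll.ALU mulh.MUL ; dual
t=5 i8,i9:add.ALU and.ALU ; dual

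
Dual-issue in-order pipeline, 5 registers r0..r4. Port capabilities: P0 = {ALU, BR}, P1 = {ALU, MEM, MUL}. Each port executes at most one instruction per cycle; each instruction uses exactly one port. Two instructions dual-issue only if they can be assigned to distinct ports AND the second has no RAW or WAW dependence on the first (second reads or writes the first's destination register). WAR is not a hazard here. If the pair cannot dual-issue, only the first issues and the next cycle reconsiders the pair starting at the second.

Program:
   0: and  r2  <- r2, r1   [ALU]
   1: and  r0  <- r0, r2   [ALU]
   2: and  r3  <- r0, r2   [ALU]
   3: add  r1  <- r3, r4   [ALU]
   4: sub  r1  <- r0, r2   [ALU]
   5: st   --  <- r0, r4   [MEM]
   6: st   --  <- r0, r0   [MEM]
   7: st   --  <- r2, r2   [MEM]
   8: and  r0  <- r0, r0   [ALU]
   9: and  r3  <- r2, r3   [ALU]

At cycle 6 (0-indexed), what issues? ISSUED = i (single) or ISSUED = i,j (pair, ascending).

0. and.ALU @i0  | RAW r2
1. and.ALU @i1  | RAW r0
2. and.ALU @i2  | RAW r3
3. add.ALU @i3  | WAW r1
4. sub.ALU+st.MEM @i4/i5  | pair
5. st.MEM @i6  | no-port MEM/MEM
6. st.MEM+and.ALU @i7/i8  | pair
7. and.ALU @i9  | tail

ISSUED = 7,8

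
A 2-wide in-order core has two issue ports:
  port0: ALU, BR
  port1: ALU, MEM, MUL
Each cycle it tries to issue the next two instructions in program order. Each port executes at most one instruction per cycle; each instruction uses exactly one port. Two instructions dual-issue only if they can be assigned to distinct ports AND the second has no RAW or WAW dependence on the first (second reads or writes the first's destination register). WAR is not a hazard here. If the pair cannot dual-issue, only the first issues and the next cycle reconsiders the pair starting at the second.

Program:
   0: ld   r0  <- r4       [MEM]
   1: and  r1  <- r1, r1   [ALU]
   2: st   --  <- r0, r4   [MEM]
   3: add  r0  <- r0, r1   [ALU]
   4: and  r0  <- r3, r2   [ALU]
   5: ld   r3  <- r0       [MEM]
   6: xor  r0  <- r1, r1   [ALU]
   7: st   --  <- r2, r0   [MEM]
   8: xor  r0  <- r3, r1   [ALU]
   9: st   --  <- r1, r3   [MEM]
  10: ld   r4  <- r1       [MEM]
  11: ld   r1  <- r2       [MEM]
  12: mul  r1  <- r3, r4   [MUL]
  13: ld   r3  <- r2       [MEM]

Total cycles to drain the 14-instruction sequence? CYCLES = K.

[0] i0&i1  ld.MEM/and.ALU  -- dual
[1] i2&i3  st.MEM/add.ALU  -- dual
[2] i4  and.ALU  -- RAW r0
[3] i5&i6  ld.MEM/xor.ALU  -- dual
[4] i7&i8  st.MEM/xor.ALU  -- dual
[5] i9  st.MEM  -- no-port MEM/MEM
[6] i10  ld.MEM  -- no-port MEM/MEM
[7] i11  ld.MEM  -- no-port MEM/MUL
[8] i12  mul.MUL  -- no-port MUL/MEM
[9] i13  ld.MEM  -- tail

CYCLES = 10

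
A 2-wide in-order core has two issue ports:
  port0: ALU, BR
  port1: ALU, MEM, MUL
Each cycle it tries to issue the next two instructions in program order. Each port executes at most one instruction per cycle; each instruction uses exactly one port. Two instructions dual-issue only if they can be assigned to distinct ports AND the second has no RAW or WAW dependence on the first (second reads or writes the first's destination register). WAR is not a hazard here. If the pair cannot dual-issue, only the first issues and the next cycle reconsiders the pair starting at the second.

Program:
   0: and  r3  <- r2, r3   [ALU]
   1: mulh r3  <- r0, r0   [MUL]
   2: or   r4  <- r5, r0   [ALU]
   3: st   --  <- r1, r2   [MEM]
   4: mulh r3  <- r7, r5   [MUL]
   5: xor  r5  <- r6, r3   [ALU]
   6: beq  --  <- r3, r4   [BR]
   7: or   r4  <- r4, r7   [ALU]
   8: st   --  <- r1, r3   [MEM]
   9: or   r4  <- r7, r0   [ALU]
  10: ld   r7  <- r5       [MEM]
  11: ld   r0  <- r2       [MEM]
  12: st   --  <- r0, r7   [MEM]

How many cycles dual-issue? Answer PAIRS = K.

PAIRS = 4

[0] i0  and  -- WAW r3
[1] i1&i2  mulh;or  -- 2-wide
[2] i3  st  -- no-port MEM/MUL
[3] i4  mulh  -- RAW r3
[4] i5&i6  xor;beq  -- 2-wide
[5] i7&i8  or;st  -- 2-wide
[6] i9&i10  or;ld  -- 2-wide
[7] i11  ld  -- no-port MEM/MEM
[8] i12  st  -- tail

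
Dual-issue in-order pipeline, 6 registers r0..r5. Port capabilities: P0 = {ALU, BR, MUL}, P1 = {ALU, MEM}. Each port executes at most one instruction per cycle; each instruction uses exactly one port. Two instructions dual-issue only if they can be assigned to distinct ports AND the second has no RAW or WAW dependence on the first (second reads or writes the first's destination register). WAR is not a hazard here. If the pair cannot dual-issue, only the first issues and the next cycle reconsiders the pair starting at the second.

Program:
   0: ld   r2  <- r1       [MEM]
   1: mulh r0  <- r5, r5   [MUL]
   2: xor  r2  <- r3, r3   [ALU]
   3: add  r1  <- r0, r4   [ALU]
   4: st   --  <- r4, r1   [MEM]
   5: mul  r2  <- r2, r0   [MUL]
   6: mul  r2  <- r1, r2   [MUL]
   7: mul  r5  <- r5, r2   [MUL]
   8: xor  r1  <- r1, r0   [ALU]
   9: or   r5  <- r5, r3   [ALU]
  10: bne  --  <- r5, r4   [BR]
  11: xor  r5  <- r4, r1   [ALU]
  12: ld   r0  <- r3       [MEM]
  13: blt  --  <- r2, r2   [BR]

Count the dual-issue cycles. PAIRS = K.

PAIRS = 6

[0] i0&i1  ld+mulh  -- dual
[1] i2&i3  xor+add  -- dual
[2] i4&i5  st+mul  -- dual
[3] i6  mul  -- no-port MUL/MUL
[4] i7&i8  mul+xor  -- dual
[5] i9  or  -- RAW r5
[6] i10&i11  bne+xor  -- dual
[7] i12&i13  ld+blt  -- dual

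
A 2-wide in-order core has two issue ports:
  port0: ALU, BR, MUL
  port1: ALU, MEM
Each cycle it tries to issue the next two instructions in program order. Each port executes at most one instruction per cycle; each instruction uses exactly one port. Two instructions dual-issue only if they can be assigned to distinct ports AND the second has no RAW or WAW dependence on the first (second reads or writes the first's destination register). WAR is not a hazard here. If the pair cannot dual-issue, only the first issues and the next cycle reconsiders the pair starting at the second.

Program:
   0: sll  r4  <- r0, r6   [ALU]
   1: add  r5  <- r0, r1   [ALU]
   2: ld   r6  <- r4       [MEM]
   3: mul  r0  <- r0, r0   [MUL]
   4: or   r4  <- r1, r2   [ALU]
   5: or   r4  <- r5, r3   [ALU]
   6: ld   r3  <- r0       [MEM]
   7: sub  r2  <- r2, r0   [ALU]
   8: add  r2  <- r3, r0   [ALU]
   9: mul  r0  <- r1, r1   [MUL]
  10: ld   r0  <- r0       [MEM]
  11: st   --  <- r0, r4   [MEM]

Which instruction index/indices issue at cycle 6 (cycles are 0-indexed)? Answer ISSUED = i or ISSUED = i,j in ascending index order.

ISSUED = 10

0. sll.ALU/add.ALU @i0/i1  | dual
1. ld.MEM/mul.MUL @i2/i3  | dual
2. or.ALU @i4  | WAW r4
3. or.ALU/ld.MEM @i5/i6  | dual
4. sub.ALU @i7  | WAW r2
5. add.ALU/mul.MUL @i8/i9  | dual
6. ld.MEM @i10  | no-port MEM/MEM
7. st.MEM @i11  | tail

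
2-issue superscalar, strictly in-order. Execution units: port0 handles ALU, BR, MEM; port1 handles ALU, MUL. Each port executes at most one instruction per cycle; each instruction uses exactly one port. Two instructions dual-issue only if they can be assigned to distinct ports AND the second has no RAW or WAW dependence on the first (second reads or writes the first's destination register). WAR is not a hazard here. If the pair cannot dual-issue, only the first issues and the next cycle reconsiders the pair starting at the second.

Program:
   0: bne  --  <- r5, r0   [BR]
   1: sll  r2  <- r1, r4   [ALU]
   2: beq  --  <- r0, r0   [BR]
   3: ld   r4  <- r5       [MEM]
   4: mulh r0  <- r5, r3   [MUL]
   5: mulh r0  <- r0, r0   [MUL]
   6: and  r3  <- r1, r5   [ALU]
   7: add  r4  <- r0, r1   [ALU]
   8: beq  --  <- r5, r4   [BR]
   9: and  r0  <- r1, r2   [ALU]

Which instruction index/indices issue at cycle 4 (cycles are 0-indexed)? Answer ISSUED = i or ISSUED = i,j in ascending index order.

  cy0 -> i0,i1 (bne/sll) 2-wide
  cy1 -> i2 (beq) no-port BR/MEM
  cy2 -> i3,i4 (ld/mulh) 2-wide
  cy3 -> i5,i6 (mulh/and) 2-wide
  cy4 -> i7 (add) RAW r4
  cy5 -> i8,i9 (beq/and) 2-wide

ISSUED = 7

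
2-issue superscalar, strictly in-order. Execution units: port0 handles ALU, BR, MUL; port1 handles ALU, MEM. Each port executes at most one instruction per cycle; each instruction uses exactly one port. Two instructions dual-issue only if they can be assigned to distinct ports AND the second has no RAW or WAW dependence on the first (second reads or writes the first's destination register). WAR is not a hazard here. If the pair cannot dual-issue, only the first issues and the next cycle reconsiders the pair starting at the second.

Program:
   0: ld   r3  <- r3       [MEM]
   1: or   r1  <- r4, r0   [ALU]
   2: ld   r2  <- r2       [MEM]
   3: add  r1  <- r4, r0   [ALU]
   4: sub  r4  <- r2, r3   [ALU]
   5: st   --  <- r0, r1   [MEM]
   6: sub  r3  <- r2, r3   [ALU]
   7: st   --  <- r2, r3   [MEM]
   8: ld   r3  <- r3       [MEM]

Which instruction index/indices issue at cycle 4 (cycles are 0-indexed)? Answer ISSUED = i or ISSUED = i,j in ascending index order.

  cy0 -> i0/i1 (ld or) 2-wide
  cy1 -> i2/i3 (ld add) 2-wide
  cy2 -> i4/i5 (sub st) 2-wide
  cy3 -> i6 (sub) RAW r3
  cy4 -> i7 (st) no-port MEM/MEM
  cy5 -> i8 (ld) tail

ISSUED = 7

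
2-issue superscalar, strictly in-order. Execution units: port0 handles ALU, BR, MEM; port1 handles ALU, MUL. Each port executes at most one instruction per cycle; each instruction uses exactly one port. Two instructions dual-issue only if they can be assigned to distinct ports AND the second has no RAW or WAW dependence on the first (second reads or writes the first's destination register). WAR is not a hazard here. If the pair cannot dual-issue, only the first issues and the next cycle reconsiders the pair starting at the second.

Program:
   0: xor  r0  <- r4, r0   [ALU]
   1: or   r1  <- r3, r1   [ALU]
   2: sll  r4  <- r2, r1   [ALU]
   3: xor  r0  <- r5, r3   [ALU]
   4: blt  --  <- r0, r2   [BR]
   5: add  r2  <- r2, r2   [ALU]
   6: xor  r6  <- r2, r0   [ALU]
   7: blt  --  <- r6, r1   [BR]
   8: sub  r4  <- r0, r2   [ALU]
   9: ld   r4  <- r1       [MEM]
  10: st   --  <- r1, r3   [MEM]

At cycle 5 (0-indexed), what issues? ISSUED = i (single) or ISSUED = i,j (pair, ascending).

t=0 i0+i1:xor.ALU+or.ALU ; dual
t=1 i2+i3:sll.ALU+xor.ALU ; dual
t=2 i4+i5:blt.BR+add.ALU ; dual
t=3 i6:xor.ALU ; RAW r6
t=4 i7+i8:blt.BR+sub.ALU ; dual
t=5 i9:ld.MEM ; no-port MEM/MEM
t=6 i10:st.MEM ; tail

ISSUED = 9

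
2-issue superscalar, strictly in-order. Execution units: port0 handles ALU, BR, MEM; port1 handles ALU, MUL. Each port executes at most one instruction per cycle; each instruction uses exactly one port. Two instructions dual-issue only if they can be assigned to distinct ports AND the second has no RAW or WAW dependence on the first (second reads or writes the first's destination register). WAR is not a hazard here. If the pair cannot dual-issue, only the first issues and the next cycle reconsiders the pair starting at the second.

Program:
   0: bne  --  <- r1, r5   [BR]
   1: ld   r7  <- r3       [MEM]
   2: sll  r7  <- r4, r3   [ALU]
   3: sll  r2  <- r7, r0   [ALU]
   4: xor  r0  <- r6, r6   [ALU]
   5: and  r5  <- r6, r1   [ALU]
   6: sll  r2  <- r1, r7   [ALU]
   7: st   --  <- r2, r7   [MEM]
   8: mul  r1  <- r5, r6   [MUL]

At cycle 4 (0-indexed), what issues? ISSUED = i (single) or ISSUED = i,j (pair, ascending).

[0] i0  bne.BR  -- no-port BR/MEM
[1] i1  ld.MEM  -- WAW r7
[2] i2  sll.ALU  -- RAW r7
[3] i3&i4  sll.ALU+xor.ALU  -- pair
[4] i5&i6  and.ALU+sll.ALU  -- pair
[5] i7&i8  st.MEM+mul.MUL  -- pair

ISSUED = 5,6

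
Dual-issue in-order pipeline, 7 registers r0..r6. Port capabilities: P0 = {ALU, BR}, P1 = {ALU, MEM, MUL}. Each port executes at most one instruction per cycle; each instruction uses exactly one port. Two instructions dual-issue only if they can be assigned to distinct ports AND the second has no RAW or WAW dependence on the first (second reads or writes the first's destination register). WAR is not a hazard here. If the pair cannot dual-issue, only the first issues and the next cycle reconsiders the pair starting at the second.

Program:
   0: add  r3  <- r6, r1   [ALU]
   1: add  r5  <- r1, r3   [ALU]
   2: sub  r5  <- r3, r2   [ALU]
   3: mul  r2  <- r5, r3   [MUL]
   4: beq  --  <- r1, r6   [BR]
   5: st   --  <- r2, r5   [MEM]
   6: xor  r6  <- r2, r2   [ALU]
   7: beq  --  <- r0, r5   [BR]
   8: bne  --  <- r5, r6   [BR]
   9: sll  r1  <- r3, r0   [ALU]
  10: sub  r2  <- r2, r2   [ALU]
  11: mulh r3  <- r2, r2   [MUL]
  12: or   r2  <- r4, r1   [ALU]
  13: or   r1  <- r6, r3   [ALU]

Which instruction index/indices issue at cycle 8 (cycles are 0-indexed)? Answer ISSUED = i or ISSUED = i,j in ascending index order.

ISSUED = 11,12

c0: i0 add  RAW r3
c1: i1 add  WAW r5
c2: i2 sub  RAW r5
c3: i3,i4 mul+beq  pair
c4: i5,i6 st+xor  pair
c5: i7 beq  no-port BR/BR
c6: i8,i9 bne+sll  pair
c7: i10 sub  RAW r2
c8: i11,i12 mulh+or  pair
c9: i13 or  tail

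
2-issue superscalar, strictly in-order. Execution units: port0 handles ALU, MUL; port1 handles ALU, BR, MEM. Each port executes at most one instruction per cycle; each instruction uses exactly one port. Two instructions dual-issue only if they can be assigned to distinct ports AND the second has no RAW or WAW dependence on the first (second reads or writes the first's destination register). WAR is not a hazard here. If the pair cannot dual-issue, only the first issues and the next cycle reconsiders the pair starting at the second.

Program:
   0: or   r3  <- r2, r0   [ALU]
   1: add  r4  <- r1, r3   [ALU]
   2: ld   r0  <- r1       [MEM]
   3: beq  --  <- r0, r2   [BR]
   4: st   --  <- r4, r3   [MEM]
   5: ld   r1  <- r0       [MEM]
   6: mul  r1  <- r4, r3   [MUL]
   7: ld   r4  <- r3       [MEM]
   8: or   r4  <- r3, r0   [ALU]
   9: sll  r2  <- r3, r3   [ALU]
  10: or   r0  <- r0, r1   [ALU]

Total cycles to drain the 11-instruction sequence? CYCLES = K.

CYCLES = 8

t=0 i0:or ; RAW r3
t=1 i1/i2:add;ld ; dual
t=2 i3:beq ; no-port BR/MEM
t=3 i4:st ; no-port MEM/MEM
t=4 i5:ld ; WAW r1
t=5 i6/i7:mul;ld ; dual
t=6 i8/i9:or;sll ; dual
t=7 i10:or ; tail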